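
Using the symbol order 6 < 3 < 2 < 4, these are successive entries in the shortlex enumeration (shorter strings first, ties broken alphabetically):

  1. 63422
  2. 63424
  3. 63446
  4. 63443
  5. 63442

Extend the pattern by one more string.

63444

Treat 63442 as a base-4 numeral over the given alphabet and add one, carrying through any trailing 4's.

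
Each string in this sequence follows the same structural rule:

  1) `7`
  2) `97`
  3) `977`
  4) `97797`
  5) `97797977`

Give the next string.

9779797797797

From term 3 onward, concatenate the last term with the second-to-last: 97·7 = 977, 977·97 = 97797, …
Continuing: 97797977 · 97797 gives term 6.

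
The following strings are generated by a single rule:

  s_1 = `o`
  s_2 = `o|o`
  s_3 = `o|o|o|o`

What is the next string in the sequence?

Each string is two copies of the previous one joined by '|'.
Doubling o|o|o|o with '|' between the halves:

o|o|o|o|o|o|o|o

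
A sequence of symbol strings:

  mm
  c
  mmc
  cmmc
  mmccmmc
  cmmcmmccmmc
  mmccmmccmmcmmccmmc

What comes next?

This is a Fibonacci-style word recurrence s(k) = s(k−2)·s(k−1): e.g. mm·c = mmc.
Continuing: cmmcmmccmmc · mmccmmccmmcmmccmmc gives term 8.

cmmcmmccmmcmmccmmccmmcmmccmmc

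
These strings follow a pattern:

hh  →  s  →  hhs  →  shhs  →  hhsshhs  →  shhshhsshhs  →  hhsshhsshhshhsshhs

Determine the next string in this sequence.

shhshhsshhshhsshhsshhshhsshhs

This is a Fibonacci-style word recurrence s(k) = s(k−2)·s(k−1): e.g. hh·s = hhs.
So term 8 is shhshhsshhs·hhsshhsshhshhsshhs.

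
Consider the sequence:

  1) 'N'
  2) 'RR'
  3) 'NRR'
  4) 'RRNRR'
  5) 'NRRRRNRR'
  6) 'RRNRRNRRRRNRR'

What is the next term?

NRRRRNRRRRNRRNRRRRNRR

This is a Fibonacci-style word recurrence s(k) = s(k−2)·s(k−1): e.g. N·RR = NRR.
Continuing: NRRRRNRR · RRNRRNRRRRNRR gives term 7.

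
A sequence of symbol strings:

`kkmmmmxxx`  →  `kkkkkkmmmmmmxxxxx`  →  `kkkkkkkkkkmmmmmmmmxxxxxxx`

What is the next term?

Each string has the form k^{4n-2} m^{2n+2} x^{2n+1} (n = 1, 2, …).
At n = 4 the blocks have lengths 14, 10, 9.

kkkkkkkkkkkkkkmmmmmmmmmmxxxxxxxxx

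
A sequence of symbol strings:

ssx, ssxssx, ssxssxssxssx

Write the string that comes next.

Each string is two copies of the previous one concatenated.
One more doubling of ssxssxssxssx gives the answer.

ssxssxssxssxssxssxssxssx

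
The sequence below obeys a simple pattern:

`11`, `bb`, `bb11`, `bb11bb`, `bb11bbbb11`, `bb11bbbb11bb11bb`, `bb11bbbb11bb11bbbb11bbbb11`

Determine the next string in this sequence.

bb11bbbb11bb11bbbb11bbbb11bb11bbbb11bb11bb

This is a Fibonacci-style word recurrence s(k) = s(k−1)·s(k−2): e.g. bb·11 = bb11.
The next term joins bb11bbbb11bb11bbbb11bbbb11 and bb11bbbb11bb11bb.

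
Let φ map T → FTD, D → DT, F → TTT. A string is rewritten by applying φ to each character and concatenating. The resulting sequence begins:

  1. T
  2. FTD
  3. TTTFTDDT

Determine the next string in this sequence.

Expanding TTTFTDDT: T→FTD, T→FTD, T→FTD, F→TTT, T→FTD, D→DT, D→DT, T→FTD. Concatenated: FTD FTD FTD TTT FTD DT DT FTD.

FTDFTDFTDTTTFTDDTDTFTD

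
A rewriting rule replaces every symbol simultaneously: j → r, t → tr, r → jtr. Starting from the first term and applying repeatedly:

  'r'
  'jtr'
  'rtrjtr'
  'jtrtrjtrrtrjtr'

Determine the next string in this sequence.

rtrjtrtrjtrrtrjtrjtrtrjtrrtrjtr

Replace each of the 14 characters of jtrtrjtrrtrjtr in place — r tr jtr tr jtr r tr jtr jtr tr jtr r tr jtr — and concatenate.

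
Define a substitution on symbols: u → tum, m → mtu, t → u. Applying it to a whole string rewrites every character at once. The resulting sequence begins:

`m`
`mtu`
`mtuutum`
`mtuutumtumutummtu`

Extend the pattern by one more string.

mtuutumtumutummtuutummtutumutummtumtuutum

Replace each of the 17 characters of mtuutumtumutummtu in place — mtu u tum tum u tum mtu u tum mtu tum u tum mtu mtu u tum — and concatenate.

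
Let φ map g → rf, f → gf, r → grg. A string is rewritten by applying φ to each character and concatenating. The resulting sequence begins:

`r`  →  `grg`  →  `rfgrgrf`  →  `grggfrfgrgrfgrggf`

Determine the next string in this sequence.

rfgrgrfrfgfgrggfrfgrgrfgrggfrfgrgrfrfgf

Applying the rule to each of the 17 symbols of grggfrfgrgrfgrggf gives the pieces rf grg rf rf gf grg gf rf grg rf grg gf rf grg rf rf gf, which concatenate to the answer.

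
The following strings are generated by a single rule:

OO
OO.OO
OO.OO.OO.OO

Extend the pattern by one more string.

Every step duplicates the string with '.' between the halves.
One more doubling of OO.OO.OO.OO gives the answer.

OO.OO.OO.OO.OO.OO.OO.OO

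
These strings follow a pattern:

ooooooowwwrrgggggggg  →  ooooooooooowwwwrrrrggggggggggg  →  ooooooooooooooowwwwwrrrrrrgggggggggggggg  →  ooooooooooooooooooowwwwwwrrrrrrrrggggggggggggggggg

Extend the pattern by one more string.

The n-th term is 4n-1 o's then n+1 w's then 2n-2 r's then 3n+2 g's, where the shown terms are n = 2, 3, 4, 5.
At n = 6 the blocks have lengths 23, 7, 10, 20.

ooooooooooooooooooooooowwwwwwwrrrrrrrrrrgggggggggggggggggggg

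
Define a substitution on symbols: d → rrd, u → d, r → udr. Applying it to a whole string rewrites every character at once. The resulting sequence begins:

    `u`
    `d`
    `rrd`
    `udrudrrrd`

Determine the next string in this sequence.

Apply φ to udrudrrrd symbol by symbol: u→d, d→rrd, r→udr, u→d, d→rrd, r→udr, r→udr, r→udr, d→rrd; joined: d rrd udr d rrd udr udr udr rrd.

drrdudrdrrdudrudrudrrrd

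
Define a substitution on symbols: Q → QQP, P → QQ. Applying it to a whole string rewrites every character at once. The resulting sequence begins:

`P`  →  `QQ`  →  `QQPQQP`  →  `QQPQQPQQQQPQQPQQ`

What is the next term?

QQPQQPQQQQPQQPQQQQPQQPQQPQQPQQQQPQQPQQQQPQQP

φ(QQPQQPQQQQPQQPQQ) expands symbol-by-symbol to QQP QQP QQ QQP QQP QQ QQP QQP QQP QQP QQ QQP QQP QQ QQP QQP; joining the 16 pieces gives the next term.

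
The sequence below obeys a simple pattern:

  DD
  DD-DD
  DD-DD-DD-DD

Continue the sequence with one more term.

DD-DD-DD-DD-DD-DD-DD-DD

s(k+1) = s(k)·-·s(k) — each term doubles the last with '-' between the halves.
One more doubling of DD-DD-DD-DD gives the answer.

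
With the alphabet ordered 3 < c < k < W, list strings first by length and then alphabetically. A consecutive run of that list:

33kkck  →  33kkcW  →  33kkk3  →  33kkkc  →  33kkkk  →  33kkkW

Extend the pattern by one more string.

Treat 33kkkW as a base-4 numeral over the given alphabet and add one, carrying through any trailing W's.

33kkW3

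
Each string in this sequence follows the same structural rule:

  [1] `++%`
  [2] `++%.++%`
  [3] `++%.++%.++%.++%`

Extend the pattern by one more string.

++%.++%.++%.++%.++%.++%.++%.++%

Every step duplicates the string with '.' between the halves.
So the next term is two copies of ++%.++%.++%.++% with '.' between the halves.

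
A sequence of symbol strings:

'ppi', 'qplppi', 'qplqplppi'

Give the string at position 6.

Each term is the previous one with qpl prepended.
From qplqplppi, 3 further steps: qplqplppi → qplqplqplppi → qplqplqplqplppi → (answer).

qplqplqplqplqplppi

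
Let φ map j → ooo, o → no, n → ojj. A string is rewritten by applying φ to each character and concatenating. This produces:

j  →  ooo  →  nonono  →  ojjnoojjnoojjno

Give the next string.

noooooooojjnonoooooooojjnonoooooooojjno

Applying the rule to each of the 15 symbols of ojjnoojjnoojjno gives the pieces no ooo ooo ojj no no ooo ooo ojj no no ooo ooo ojj no, which concatenate to the answer.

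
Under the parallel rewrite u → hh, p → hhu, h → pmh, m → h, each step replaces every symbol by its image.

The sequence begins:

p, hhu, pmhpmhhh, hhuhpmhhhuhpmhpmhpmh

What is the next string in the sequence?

φ(hhuhpmhhhuhpmhpmhpmh) expands symbol-by-symbol to pmh pmh hh pmh hhu h pmh pmh pmh hh pmh hhu h pmh hhu h pmh hhu h pmh; joining the 20 pieces gives the next term.

pmhpmhhhpmhhhuhpmhpmhpmhhhpmhhhuhpmhhhuhpmhhhuhpmh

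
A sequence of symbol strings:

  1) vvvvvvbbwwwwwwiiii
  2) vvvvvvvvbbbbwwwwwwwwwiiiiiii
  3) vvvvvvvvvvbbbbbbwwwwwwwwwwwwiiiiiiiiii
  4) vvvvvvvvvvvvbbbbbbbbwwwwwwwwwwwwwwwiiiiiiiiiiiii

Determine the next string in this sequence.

vvvvvvvvvvvvvvbbbbbbbbbbwwwwwwwwwwwwwwwwwwiiiiiiiiiiiiiiii

Term n consists of 2n+2 v's, followed by 2n-2 b's, followed by 3n w's, followed by 3n-2 i's, where the shown terms are n = 2, 3, 4, 5.
For the next term, n = 6, so the run lengths are 14, 10, 18, 16.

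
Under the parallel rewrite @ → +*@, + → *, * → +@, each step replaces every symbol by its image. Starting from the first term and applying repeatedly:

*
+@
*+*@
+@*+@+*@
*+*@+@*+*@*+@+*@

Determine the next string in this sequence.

Applying the rule to each of the 16 symbols of *+*@+@*+*@*+@+*@ gives the pieces +@ * +@ +*@ * +*@ +@ * +@ +*@ +@ * +*@ * +@ +*@, which concatenate to the answer.

+@*+@+*@*+*@+@*+@+*@+@*+*@*+@+*@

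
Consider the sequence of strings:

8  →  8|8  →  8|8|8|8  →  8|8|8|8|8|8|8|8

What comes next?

8|8|8|8|8|8|8|8|8|8|8|8|8|8|8|8

s(k+1) = s(k)·|·s(k) — each term doubles the last with '|' between the halves.
So the next term is two copies of 8|8|8|8|8|8|8|8 with '|' between the halves.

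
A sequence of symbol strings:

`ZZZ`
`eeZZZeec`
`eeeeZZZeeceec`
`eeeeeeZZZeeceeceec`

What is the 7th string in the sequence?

eeeeeeeeeeeeZZZeeceeceeceeceeceec

Every step adds ee to the front and eec to the end of the previous string.
From eeeeeeZZZeeceeceec, 3 further steps: eeeeeeZZZeeceeceec → eeeeeeeeZZZeeceeceeceec → eeeeeeeeeeZZZeeceeceeceeceec → (answer).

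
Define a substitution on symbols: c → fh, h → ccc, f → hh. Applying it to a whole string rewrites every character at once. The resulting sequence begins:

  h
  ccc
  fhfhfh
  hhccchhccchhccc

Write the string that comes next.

Rewriting the 15 symbols of hhccchhccchhccc one by one yields ccc ccc fh fh fh ccc ccc fh fh fh ccc ccc fh fh fh; concatenated:

ccccccfhfhfhccccccfhfhfhccccccfhfhfh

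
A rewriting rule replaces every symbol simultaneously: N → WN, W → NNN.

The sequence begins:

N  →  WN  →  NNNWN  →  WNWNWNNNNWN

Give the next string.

NNNWNNNNWNNNNWNWNWNWNNNNWN

Apply φ to WNWNWNNNNWN symbol by symbol: W→NNN, N→WN, W→NNN, N→WN, W→NNN, N→WN, N→WN, N→WN, N→WN, W→NNN, N→WN; joined: NNN WN NNN WN NNN WN WN WN WN NNN WN.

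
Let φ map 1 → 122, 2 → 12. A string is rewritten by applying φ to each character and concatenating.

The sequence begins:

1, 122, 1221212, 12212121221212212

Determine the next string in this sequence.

12212121221212212122121212212122121212212

φ(12212121221212212) expands symbol-by-symbol to 122 12 12 122 12 122 12 122 12 12 122 12 122 12 12 122 12; joining the 17 pieces gives the next term.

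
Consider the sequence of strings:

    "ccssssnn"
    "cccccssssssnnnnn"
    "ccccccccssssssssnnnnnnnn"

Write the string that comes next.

cccccccccccssssssssssnnnnnnnnnnn

Reading off run lengths: c runs 2, 5, 8; s runs 4, 6, 8; n runs 2, 5, 8 — each is linear in n (n = 1, 2, …).
At n = 4 the blocks have lengths 11, 10, 11.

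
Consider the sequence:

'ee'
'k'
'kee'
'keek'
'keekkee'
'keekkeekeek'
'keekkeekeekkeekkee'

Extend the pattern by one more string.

keekkeekeekkeekkeekeekkeekeek

From term 3 onward, concatenate the last term with the second-to-last: k·ee = kee, kee·k = keek, …
The next term joins keekkeekeekkeekkee and keekkeekeek.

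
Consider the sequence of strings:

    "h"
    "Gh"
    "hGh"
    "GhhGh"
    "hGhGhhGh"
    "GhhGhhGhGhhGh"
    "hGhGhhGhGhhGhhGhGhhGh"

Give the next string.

GhhGhhGhGhhGhhGhGhhGhGhhGhhGhGhhGh

Each term (from the third on) is the two preceding terms concatenated in order: term 3 = h·Gh = hGh.
Continuing: GhhGhhGhGhhGh · hGhGhhGhGhhGhhGhGhhGh gives term 8.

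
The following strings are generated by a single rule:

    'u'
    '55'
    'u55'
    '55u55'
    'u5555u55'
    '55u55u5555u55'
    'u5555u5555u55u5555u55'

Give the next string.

55u55u5555u55u5555u5555u55u5555u55

From term 3 onward, concatenate the second-to-last term with the last: u·55 = u55, 55·u55 = 55u55, …
Continuing: 55u55u5555u55 · u5555u5555u55u5555u55 gives term 8.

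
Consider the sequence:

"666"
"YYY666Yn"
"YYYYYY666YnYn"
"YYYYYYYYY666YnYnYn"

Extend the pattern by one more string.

s(k+1) = YYY·s(k)·Yn, so each term gains YYY as a prefix and Yn as a suffix.
Applying this once more to YYYYYYYYY666YnYnYn:

YYYYYYYYYYYY666YnYnYnYn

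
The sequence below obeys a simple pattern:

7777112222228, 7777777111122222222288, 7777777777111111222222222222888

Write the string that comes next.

7777777777777111111112222222222222228888

Reading off run lengths: 7 runs 4, 7, 10; 1 runs 2, 4, 6; 2 runs 6, 9, 12; 8 runs 1, 2, 3 — each is linear in n, where the shown terms are n = 2, 3, 4.
For the next term, n = 5, so the run lengths are 13, 8, 15, 4.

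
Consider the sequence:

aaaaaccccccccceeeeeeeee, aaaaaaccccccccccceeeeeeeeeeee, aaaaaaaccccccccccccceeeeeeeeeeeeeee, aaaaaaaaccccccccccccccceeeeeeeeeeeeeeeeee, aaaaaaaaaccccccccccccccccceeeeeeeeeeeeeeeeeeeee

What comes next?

aaaaaaaaaaccccccccccccccccccceeeeeeeeeeeeeeeeeeeeeeee

Each string has the form a^{n+2} c^{2n+3} e^{3n}, where the shown terms are n = 3, 4, 5, 6, 7.
For the next term, n = 8, so the run lengths are 10, 19, 24.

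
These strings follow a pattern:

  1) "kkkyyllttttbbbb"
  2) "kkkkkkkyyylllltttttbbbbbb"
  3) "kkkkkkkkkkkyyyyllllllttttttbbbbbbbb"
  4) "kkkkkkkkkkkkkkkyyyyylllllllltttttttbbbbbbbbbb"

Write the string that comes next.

Each string has the form k^{4n-1} y^{n+1} l^{2n} t^{n+3} b^{2n+2} (n = 1, 2, …).
For the next term, n = 5, so the run lengths are 19, 6, 10, 8, 12.

kkkkkkkkkkkkkkkkkkkyyyyyyllllllllllttttttttbbbbbbbbbbbb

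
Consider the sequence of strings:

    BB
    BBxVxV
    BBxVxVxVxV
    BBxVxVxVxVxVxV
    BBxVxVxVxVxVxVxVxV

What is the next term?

Each term is the previous one with xVxV appended.
So the next term is BBxVxVxVxVxVxVxVxV·xVxV.

BBxVxVxVxVxVxVxVxVxVxV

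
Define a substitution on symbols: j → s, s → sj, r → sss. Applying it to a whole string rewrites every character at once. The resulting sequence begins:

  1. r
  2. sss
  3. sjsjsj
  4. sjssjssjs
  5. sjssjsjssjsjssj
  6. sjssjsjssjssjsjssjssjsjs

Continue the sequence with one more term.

Replace each of the 24 characters of sjssjsjssjssjsjssjssjsjs in place — sj s sj sj s sj s sj sj s sj sj s sj s sj sj s sj sj s sj s sj — and concatenate.

sjssjsjssjssjsjssjsjssjssjsjssjsjssjssj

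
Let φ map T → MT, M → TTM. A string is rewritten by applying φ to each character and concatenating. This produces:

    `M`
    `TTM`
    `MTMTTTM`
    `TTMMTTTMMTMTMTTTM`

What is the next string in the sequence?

Replace each of the 17 characters of TTMMTTTMMTMTMTTTM in place — MT MT TTM TTM MT MT MT TTM TTM MT TTM MT TTM MT MT MT TTM — and concatenate.

MTMTTTMTTMMTMTMTTTMTTMMTTTMMTTTMMTMTMTTTM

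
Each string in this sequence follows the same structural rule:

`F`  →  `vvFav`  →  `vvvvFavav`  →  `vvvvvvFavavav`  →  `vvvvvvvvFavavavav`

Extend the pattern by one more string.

Every step adds vv to the front and av to the end of the previous string.
So the next term is vv·vvvvvvvvFavavavav·av.

vvvvvvvvvvFavavavavav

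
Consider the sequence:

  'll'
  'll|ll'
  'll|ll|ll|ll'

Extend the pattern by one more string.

s(k+1) = s(k)·|·s(k) — each term doubles the last with '|' between the halves.
Doubling ll|ll|ll|ll with '|' between the halves:

ll|ll|ll|ll|ll|ll|ll|ll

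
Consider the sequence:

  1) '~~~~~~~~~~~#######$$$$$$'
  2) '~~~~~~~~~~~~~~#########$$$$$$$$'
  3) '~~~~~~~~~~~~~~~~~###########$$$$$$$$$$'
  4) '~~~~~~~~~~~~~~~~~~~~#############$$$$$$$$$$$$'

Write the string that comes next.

Term n consists of 3n+2 ~'s, followed by 2n+1 #'s, followed by 2n $'s, where the shown terms are n = 3, 4, 5, 6.
For the next term, n = 7, so the run lengths are 23, 15, 14.

~~~~~~~~~~~~~~~~~~~~~~~###############$$$$$$$$$$$$$$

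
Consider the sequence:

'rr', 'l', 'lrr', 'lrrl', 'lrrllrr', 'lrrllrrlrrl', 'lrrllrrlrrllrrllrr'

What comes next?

Each term (from the third on) is the previous term followed by the one before it: term 3 = l·rr = lrr.
Continuing: lrrllrrlrrllrrllrr · lrrllrrlrrl gives term 8.

lrrllrrlrrllrrllrrlrrllrrlrrl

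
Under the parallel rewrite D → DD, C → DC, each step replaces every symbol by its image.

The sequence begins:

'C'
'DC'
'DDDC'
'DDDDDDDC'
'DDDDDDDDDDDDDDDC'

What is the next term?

Rewriting the 16 symbols of DDDDDDDDDDDDDDDC one by one yields DD DD DD DD DD DD DD DD DD DD DD DD DD DD DD DC; concatenated:

DDDDDDDDDDDDDDDDDDDDDDDDDDDDDDDC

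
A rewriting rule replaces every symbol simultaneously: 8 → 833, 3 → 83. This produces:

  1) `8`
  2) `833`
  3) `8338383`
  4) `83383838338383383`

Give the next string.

φ(83383838338383383) expands symbol-by-symbol to 833 83 83 833 83 833 83 833 83 83 833 83 833 83 83 833 83; joining the 17 pieces gives the next term.

83383838338383383833838383383833838383383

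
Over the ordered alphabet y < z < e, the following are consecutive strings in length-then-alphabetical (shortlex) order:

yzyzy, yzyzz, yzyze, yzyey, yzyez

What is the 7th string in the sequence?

yzzyy

Stepping forward 2 times from yzyez: yzyez → yzyee, then the target.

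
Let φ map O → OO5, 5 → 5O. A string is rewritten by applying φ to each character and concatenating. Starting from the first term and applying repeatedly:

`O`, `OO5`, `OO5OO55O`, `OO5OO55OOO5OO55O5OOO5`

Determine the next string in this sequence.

Applying the rule to each of the 21 symbols of OO5OO55OOO5OO55O5OOO5 gives the pieces OO5 OO5 5O OO5 OO5 5O 5O OO5 OO5 OO5 5O OO5 OO5 5O 5O OO5 5O OO5 OO5 OO5 5O, which concatenate to the answer.

OO5OO55OOO5OO55O5OOO5OO5OO55OOO5OO55O5OOO55OOO5OO5OO55O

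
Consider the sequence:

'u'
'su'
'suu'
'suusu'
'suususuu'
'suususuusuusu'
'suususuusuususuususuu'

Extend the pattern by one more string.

suususuusuususuususuusuususuusuusu

Each term (from the third on) is the previous term followed by the one before it: term 3 = su·u = suu.
Continuing: suususuusuususuususuu · suususuusuusu gives term 8.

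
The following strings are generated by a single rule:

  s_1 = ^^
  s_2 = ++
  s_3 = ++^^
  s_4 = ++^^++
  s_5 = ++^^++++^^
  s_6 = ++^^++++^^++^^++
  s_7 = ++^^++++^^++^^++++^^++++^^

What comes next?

++^^++++^^++^^++++^^++++^^++^^++++^^++^^++

From term 3 onward, concatenate the last term with the second-to-last: ++·^^ = ++^^, ++^^·++ = ++^^++, …
Continuing: ++^^++++^^++^^++++^^++++^^ · ++^^++++^^++^^++ gives term 8.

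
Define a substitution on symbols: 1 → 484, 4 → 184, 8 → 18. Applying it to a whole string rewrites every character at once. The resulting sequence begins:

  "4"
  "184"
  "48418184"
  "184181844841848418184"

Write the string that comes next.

Rewriting the 21 symbols of 184181844841848418184 one by one yields 484 18 184 484 18 484 18 184 184 18 184 484 18 184 18 184 484 18 484 18 184; concatenated:

4841818448418484181841841818448418184181844841848418184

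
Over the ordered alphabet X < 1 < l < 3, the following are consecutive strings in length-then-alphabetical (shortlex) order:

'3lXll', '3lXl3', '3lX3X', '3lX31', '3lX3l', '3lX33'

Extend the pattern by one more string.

Find the rightmost character of 3lX33 below 3, bump it to the next letter, and reset everything to its right to X.

3l1XX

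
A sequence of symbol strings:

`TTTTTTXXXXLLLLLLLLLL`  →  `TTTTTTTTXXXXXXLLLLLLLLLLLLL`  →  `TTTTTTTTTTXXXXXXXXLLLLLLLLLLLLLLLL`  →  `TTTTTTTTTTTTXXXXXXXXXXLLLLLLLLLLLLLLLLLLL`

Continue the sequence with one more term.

TTTTTTTTTTTTTTXXXXXXXXXXXXLLLLLLLLLLLLLLLLLLLLLL

Each string has the form T^{2n} X^{2n-2} L^{3n+1}, where the shown terms are n = 3, 4, 5, 6.
At n = 7 the blocks have lengths 14, 12, 22.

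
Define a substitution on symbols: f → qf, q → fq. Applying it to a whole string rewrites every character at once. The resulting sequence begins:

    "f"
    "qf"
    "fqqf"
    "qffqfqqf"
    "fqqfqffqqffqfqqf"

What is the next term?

qffqfqqffqqfqffqfqqfqffqqffqfqqf

Replace each of the 16 characters of fqqfqffqqffqfqqf in place — qf fq fq qf fq qf qf fq fq qf qf fq qf fq fq qf — and concatenate.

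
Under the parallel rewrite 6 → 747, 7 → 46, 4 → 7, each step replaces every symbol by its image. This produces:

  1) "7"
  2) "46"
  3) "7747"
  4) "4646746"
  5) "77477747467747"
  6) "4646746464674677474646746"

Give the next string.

7747774746774777477747467747464674677477747467747

Applying the rule to each of the 25 symbols of 4646746464674677474646746 gives the pieces 7 747 7 747 46 7 747 7 747 7 747 46 7 747 46 46 7 46 7 747 7 747 46 7 747, which concatenate to the answer.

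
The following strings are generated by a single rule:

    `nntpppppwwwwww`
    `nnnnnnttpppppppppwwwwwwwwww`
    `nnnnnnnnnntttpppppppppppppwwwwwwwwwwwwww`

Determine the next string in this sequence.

nnnnnnnnnnnnnnttttpppppppppppppppppwwwwwwwwwwwwwwwwww

Each string has the form n^{4n-2} t^{n} p^{4n+1} w^{4n+2} (n = 1, 2, …).
Setting n = 4 gives 14, 4, 17, 18 characters in each block.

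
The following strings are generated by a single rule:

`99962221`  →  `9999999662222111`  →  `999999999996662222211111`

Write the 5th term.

The n-th term is 4n-1 9's then n 6's then n+2 2's then 2n-1 1's (n = 1, 2, …).
At n = 5 the blocks have lengths 19, 5, 7, 9.

9999999999999999999666662222222111111111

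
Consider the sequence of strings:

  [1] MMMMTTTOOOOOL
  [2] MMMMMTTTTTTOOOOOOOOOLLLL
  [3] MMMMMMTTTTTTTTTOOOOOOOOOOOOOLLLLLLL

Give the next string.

Each string has the form M^{n+3} T^{3n} O^{4n+1} L^{3n-2} (n = 1, 2, …).
For the next term, n = 4, so the run lengths are 7, 12, 17, 10.

MMMMMMMTTTTTTTTTTTTOOOOOOOOOOOOOOOOOLLLLLLLLLL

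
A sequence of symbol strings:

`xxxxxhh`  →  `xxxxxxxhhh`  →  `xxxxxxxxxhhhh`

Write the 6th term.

The n-th term is 2n+1 x's then n h's, where the shown terms are n = 2, 3, 4.
For term 6, n = 7, so the run lengths are 15, 7.

xxxxxxxxxxxxxxxhhhhhhh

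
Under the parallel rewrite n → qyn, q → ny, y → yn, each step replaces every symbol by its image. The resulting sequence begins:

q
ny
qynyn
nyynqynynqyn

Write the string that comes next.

Expanding nyynqynynqyn: n→qyn, y→yn, y→yn, n→qyn, q→ny, y→yn, n→qyn, y→yn, n→qyn, q→ny, y→yn, n→qyn. Concatenated: qyn yn yn qyn ny yn qyn yn qyn ny yn qyn.

qynynynqynnyynqynynqynnyynqyn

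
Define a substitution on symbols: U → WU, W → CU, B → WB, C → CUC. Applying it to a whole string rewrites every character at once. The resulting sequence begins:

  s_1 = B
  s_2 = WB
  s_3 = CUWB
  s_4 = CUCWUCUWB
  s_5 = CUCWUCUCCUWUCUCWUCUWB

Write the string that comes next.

Rewriting the 21 symbols of CUCWUCUCCUWUCUCWUCUWB one by one yields CUC WU CUC CU WU CUC WU CUC CUC WU CU WU CUC WU CUC CU WU CUC WU CU WB; concatenated:

CUCWUCUCCUWUCUCWUCUCCUCWUCUWUCUCWUCUCCUWUCUCWUCUWB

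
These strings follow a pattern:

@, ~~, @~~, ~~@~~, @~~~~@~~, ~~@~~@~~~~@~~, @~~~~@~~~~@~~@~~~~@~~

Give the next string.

From term 3 onward, concatenate the second-to-last term with the last: @·~~ = @~~, ~~·@~~ = ~~@~~, …
Continuing: ~~@~~@~~~~@~~ · @~~~~@~~~~@~~@~~~~@~~ gives term 8.

~~@~~@~~~~@~~@~~~~@~~~~@~~@~~~~@~~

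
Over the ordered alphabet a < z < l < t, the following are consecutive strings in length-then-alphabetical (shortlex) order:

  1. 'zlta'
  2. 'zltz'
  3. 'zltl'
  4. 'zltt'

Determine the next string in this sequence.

Treat zltt as a base-4 numeral over the given alphabet and add one, carrying through any trailing t's.

ztaa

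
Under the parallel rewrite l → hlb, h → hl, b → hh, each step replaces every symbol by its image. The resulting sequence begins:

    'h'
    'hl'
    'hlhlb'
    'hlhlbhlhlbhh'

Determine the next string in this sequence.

Expanding hlhlbhlhlbhh: h→hl, l→hlb, h→hl, l→hlb, b→hh, h→hl, l→hlb, h→hl, l→hlb, b→hh, h→hl, h→hl. Concatenated: hl hlb hl hlb hh hl hlb hl hlb hh hl hl.

hlhlbhlhlbhhhlhlbhlhlbhhhlhl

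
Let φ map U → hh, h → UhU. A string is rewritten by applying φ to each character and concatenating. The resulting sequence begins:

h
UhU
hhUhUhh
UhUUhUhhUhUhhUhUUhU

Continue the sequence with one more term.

Applying the rule to each of the 19 symbols of UhUUhUhhUhUhhUhUUhU gives the pieces hh UhU hh hh UhU hh UhU UhU hh UhU hh UhU UhU hh UhU hh hh UhU hh, which concatenate to the answer.

hhUhUhhhhUhUhhUhUUhUhhUhUhhUhUUhUhhUhUhhhhUhUhh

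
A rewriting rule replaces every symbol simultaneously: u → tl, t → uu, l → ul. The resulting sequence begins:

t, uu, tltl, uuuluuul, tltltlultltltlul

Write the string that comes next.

uuuluuuluuultluluuuluuuluuultlul

Replace each of the 16 characters of tltltlultltltlul in place — uu ul uu ul uu ul tl ul uu ul uu ul uu ul tl ul — and concatenate.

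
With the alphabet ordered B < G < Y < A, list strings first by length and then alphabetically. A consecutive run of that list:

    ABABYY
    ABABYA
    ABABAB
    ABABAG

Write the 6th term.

Stepping forward 2 times from ABABAG: ABABAG → ABABAY, then the target.

ABABAA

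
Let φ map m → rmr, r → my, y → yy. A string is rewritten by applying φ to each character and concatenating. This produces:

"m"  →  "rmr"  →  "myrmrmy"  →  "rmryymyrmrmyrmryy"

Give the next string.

myrmrmyyyyyrmryymyrmrmyrmryymyrmrmyyyyy

φ(rmryymyrmrmyrmryy) expands symbol-by-symbol to my rmr my yy yy rmr yy my rmr my rmr yy my rmr my yy yy; joining the 17 pieces gives the next term.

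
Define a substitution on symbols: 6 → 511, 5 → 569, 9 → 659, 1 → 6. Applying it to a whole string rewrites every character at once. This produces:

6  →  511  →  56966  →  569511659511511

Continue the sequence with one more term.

Replace each of the 15 characters of 569511659511511 in place — 569 511 659 569 6 6 511 569 659 569 6 6 569 6 6 — and concatenate.

569511659569665115696595696656966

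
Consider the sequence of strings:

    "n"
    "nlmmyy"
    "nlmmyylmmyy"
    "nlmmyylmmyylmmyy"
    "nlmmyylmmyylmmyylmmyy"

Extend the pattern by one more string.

Each term is the previous one with lmmyy appended.
So the next term is nlmmyylmmyylmmyylmmyy·lmmyy.

nlmmyylmmyylmmyylmmyylmmyy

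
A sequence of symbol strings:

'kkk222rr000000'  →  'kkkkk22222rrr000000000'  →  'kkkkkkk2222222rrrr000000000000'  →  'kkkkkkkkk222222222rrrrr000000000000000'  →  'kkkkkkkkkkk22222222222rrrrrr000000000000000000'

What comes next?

kkkkkkkkkkkkk2222222222222rrrrrrr000000000000000000000

Reading off run lengths: k runs 3, 5, 7, 9, 11; 2 runs 3, 5, 7, 9, 11; r runs 2, 3, 4, 5, 6; 0 runs 6, 9, 12, 15, 18 — each is linear in n, where the shown terms are n = 2, 3, 4, 5, 6.
At n = 7 the blocks have lengths 13, 13, 7, 21.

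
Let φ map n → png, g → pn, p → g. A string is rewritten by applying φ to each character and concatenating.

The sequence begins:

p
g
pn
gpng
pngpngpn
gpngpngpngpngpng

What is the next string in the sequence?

φ(gpngpngpngpngpng) expands symbol-by-symbol to pn g png pn g png pn g png pn g png pn g png pn; joining the 16 pieces gives the next term.

pngpngpngpngpngpngpngpngpngpngpn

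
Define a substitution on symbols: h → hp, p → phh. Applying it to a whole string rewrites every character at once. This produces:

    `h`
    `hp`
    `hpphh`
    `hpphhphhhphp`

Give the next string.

hpphhphhhphpphhhphphpphhhpphh

Apply φ to hpphhphhhphp symbol by symbol: h→hp, p→phh, p→phh, h→hp, h→hp, p→phh, h→hp, h→hp, h→hp, p→phh, h→hp, p→phh; joined: hp phh phh hp hp phh hp hp hp phh hp phh.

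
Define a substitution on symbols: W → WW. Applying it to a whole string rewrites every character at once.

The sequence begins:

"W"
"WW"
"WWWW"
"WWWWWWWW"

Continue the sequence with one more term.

Apply φ to WWWWWWWW symbol by symbol: W→WW, W→WW, W→WW, W→WW, W→WW, W→WW, W→WW, W→WW; joined: WW WW WW WW WW WW WW WW.

WWWWWWWWWWWWWWWW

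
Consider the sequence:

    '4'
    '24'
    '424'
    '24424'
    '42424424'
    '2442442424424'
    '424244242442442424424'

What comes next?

This is a Fibonacci-style word recurrence s(k) = s(k−2)·s(k−1): e.g. 4·24 = 424.
Continuing: 2442442424424 · 424244242442442424424 gives term 8.

2442442424424424244242442442424424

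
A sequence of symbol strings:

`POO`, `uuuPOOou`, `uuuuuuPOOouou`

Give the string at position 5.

uuuuuuuuuuuuPOOouououou

s(k+1) = uuu·s(k)·ou, so each term gains uuu as a prefix and ou as a suffix.
From uuuuuuPOOouou, 2 further steps: uuuuuuPOOouou → uuuuuuuuuPOOououou → (answer).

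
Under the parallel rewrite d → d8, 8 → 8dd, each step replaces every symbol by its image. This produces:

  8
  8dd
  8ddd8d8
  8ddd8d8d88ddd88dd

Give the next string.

8ddd8d8d88ddd88ddd88dd8ddd8d8d88dd8ddd8d8

Replace each of the 17 characters of 8ddd8d8d88ddd88dd in place — 8dd d8 d8 d8 8dd d8 8dd d8 8dd 8dd d8 d8 d8 8dd 8dd d8 d8 — and concatenate.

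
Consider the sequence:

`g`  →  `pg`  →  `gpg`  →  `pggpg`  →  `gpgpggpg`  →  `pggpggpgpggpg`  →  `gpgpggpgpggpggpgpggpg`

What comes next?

pggpggpgpggpggpgpggpgpggpggpgpggpg

Each term (from the third on) is the two preceding terms concatenated in order: term 3 = g·pg = gpg.
The next term joins pggpggpgpggpg and gpgpggpgpggpggpgpggpg.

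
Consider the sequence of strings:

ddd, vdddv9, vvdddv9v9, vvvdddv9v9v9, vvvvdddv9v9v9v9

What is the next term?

s(k+1) = v·s(k)·v9, so each term gains v as a prefix and v9 as a suffix.
Applying this once more to vvvvdddv9v9v9v9:

vvvvvdddv9v9v9v9v9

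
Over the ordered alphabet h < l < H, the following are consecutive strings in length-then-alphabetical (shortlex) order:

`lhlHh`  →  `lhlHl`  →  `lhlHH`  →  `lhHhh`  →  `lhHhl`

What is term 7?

lhHlh

Advancing 2 positions from lhHhl through lhHhl → lhHhH reaches term 7.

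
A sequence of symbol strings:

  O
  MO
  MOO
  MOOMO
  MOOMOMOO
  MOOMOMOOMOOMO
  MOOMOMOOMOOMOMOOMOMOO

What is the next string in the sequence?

MOOMOMOOMOOMOMOOMOMOOMOOMOMOOMOOMO

This is a Fibonacci-style word recurrence s(k) = s(k−1)·s(k−2): e.g. MO·O = MOO.
Continuing: MOOMOMOOMOOMOMOOMOMOO · MOOMOMOOMOOMO gives term 8.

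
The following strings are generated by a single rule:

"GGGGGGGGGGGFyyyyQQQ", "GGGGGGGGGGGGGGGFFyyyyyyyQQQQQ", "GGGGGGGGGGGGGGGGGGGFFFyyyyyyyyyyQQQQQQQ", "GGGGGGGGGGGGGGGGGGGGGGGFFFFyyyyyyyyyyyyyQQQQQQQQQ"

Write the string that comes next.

GGGGGGGGGGGGGGGGGGGGGGGGGGGFFFFFyyyyyyyyyyyyyyyyQQQQQQQQQQQ

The n-th term is 4n+3 G's then n-1 F's then 3n-2 y's then 2n-1 Q's, where the shown terms are n = 2, 3, 4, 5.
For the next term, n = 6, so the run lengths are 27, 5, 16, 11.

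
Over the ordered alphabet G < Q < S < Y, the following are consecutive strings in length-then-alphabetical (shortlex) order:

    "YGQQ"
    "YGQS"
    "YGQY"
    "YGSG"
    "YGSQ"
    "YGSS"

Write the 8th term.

YGYG

Stepping forward 2 times from YGSS: YGSS → YGSY, then the target.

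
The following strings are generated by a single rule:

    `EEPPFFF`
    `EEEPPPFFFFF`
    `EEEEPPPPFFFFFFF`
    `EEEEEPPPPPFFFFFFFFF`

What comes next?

Reading off run lengths: E runs 2, 3, 4, 5; P runs 2, 3, 4, 5; F runs 3, 5, 7, 9 — each is linear in n (n = 1, 2, …).
For the next term, n = 5, so the run lengths are 6, 6, 11.

EEEEEEPPPPPPFFFFFFFFFFF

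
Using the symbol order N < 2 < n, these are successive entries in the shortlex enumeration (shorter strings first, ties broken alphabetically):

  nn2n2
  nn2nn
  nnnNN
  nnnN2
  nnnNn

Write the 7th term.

nnn22

Stepping forward 2 times from nnnNn: nnnNn → nnn2N, then the target.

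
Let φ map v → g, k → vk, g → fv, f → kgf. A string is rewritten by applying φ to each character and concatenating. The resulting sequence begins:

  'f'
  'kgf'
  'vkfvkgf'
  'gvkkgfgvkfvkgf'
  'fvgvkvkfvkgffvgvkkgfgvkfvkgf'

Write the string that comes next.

φ(fvgvkvkfvkgffvgvkkgfgvkfvkgf) expands symbol-by-symbol to kgf g fv g vk g vk kgf g vk fv kgf kgf g fv g vk vk fv kgf fv g vk kgf g vk fv kgf; joining the 28 pieces gives the next term.

kgfgfvgvkgvkkgfgvkfvkgfkgfgfvgvkvkfvkgffvgvkkgfgvkfvkgf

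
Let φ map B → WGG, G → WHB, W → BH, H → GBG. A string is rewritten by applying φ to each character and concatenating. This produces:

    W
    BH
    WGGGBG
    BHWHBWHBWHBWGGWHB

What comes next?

WGGGBGBHGBGWGGBHGBGWGGBHGBGWGGBHWHBWHBBHGBGWGG

Replace each of the 17 characters of BHWHBWHBWHBWGGWHB in place — WGG GBG BH GBG WGG BH GBG WGG BH GBG WGG BH WHB WHB BH GBG WGG — and concatenate.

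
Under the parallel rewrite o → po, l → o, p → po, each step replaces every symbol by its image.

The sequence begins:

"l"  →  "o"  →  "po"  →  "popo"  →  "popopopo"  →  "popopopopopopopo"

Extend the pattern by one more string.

Applying the rule to each of the 16 symbols of popopopopopopopo gives the pieces po po po po po po po po po po po po po po po po, which concatenate to the answer.

popopopopopopopopopopopopopopopo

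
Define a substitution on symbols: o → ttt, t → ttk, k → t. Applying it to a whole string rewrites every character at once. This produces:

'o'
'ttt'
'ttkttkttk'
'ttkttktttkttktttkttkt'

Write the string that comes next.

ttkttktttkttktttkttkttktttkttktttkttkttktttkttktttk

Applying the rule to each of the 21 symbols of ttkttktttkttktttkttkt gives the pieces ttk ttk t ttk ttk t ttk ttk ttk t ttk ttk t ttk ttk ttk t ttk ttk t ttk, which concatenate to the answer.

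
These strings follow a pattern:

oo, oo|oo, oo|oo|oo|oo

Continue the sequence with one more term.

Each string is two copies of the previous one joined by '|'.
One more doubling of oo|oo|oo|oo gives the answer.

oo|oo|oo|oo|oo|oo|oo|oo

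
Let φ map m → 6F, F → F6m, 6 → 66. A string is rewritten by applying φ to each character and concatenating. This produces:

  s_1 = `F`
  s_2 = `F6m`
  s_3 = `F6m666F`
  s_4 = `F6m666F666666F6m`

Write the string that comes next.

F6m666F666666F6m666666666666F6m666F

Applying the rule to each of the 16 symbols of F6m666F666666F6m gives the pieces F6m 66 6F 66 66 66 F6m 66 66 66 66 66 66 F6m 66 6F, which concatenate to the answer.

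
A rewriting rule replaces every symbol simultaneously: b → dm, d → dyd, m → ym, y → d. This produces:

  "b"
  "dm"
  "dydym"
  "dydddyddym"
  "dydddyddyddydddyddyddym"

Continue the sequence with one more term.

Applying the rule to each of the 23 symbols of dydddyddyddydddyddyddym gives the pieces dyd d dyd dyd dyd d dyd dyd d dyd dyd d dyd dyd dyd d dyd dyd d dyd dyd d ym, which concatenate to the answer.

dydddyddyddydddyddydddyddydddyddyddydddyddydddyddyddym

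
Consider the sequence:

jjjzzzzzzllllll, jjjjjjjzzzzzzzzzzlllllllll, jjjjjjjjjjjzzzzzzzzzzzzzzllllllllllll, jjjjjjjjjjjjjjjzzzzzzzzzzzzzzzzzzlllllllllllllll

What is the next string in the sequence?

jjjjjjjjjjjjjjjjjjjzzzzzzzzzzzzzzzzzzzzzzllllllllllllllllll

Each string has the form j^{4n-1} z^{4n+2} l^{3n+3} (n = 1, 2, …).
For the next term, n = 5, so the run lengths are 19, 22, 18.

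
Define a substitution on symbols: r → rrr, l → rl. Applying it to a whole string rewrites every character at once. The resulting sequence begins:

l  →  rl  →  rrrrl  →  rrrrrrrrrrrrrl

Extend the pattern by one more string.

rrrrrrrrrrrrrrrrrrrrrrrrrrrrrrrrrrrrrrrrl

Applying the rule to each of the 14 symbols of rrrrrrrrrrrrrl gives the pieces rrr rrr rrr rrr rrr rrr rrr rrr rrr rrr rrr rrr rrr rl, which concatenate to the answer.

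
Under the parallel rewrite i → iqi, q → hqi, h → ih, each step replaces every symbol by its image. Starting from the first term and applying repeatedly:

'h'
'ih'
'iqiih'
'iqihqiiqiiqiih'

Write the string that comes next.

iqihqiiqiihhqiiqiiqihqiiqiiqihqiiqiiqiih

Replace each of the 14 characters of iqihqiiqiiqiih in place — iqi hqi iqi ih hqi iqi iqi hqi iqi iqi hqi iqi iqi ih — and concatenate.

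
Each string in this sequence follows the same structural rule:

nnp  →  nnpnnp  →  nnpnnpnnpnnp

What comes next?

s(k+1) = s(k)·s(k) — each term doubles the last.
Doubling nnpnnpnnpnnp:

nnpnnpnnpnnpnnpnnpnnpnnp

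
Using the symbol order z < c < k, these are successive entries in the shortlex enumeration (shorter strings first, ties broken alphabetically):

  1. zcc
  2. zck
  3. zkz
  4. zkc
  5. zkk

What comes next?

czz

The successor of zkk increments the rightmost position that isn't already k and resets every position after it to z.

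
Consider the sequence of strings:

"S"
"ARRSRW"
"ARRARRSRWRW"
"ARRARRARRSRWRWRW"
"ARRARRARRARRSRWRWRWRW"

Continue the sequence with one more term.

Every step adds ARR to the front and RW to the end of the previous string.
One more step from ARRARRARRARRSRWRWRWRW gives the answer.

ARRARRARRARRARRSRWRWRWRWRW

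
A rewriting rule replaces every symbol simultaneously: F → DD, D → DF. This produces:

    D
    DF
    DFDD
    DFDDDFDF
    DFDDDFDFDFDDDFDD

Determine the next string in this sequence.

Applying the rule to each of the 16 symbols of DFDDDFDFDFDDDFDD gives the pieces DF DD DF DF DF DD DF DD DF DD DF DF DF DD DF DF, which concatenate to the answer.

DFDDDFDFDFDDDFDDDFDDDFDFDFDDDFDF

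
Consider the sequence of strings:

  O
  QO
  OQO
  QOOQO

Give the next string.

OQOQOOQO

Each term (from the third on) is the two preceding terms concatenated in order: term 3 = O·QO = OQO.
Continuing: OQO · QOOQO gives term 5.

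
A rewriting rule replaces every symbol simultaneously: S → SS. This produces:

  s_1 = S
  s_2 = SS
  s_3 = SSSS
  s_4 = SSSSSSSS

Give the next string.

Rewriting each symbol of SSSSSSSS: S→SS, S→SS, S→SS, S→SS, S→SS, S→SS, S→SS, S→SS, which concatenates to SS SS SS SS SS SS SS SS.

SSSSSSSSSSSSSSSS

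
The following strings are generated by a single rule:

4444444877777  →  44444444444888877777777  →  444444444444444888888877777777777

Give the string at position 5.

Term n consists of 4n+3 4's, followed by 3n-2 8's, followed by 3n+2 7's (n = 1, 2, …).
For term 5, n = 5, so the run lengths are 23, 13, 17.

44444444444444444444444888888888888877777777777777777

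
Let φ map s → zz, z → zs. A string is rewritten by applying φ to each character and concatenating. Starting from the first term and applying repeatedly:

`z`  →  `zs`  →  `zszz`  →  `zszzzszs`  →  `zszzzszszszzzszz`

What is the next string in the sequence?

zszzzszszszzzszzzszzzszszszzzszs

Replace each of the 16 characters of zszzzszszszzzszz in place — zs zz zs zs zs zz zs zz zs zz zs zs zs zz zs zs — and concatenate.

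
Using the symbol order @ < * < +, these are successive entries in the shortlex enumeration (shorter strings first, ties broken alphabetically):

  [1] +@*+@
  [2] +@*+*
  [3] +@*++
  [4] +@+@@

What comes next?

Treat +@+@@ as a base-3 numeral over the given alphabet and add one, carrying through any trailing +'s.

+@+@*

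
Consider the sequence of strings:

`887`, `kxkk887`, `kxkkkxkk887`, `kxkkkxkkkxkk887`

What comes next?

Each term is the previous one with kxkk prepended.
One more step from kxkkkxkkkxkk887 gives the answer.

kxkkkxkkkxkkkxkk887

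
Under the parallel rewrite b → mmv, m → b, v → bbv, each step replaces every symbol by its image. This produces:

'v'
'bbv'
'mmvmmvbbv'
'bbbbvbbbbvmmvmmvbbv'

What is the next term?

Rewriting the 19 symbols of bbbbvbbbbvmmvmmvbbv one by one yields mmv mmv mmv mmv bbv mmv mmv mmv mmv bbv b b bbv b b bbv mmv mmv bbv; concatenated:

mmvmmvmmvmmvbbvmmvmmvmmvmmvbbvbbbbvbbbbvmmvmmvbbv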